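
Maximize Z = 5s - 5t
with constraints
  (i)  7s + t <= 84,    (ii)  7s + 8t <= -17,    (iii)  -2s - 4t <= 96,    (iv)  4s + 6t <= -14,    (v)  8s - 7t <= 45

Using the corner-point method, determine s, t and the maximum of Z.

Vertices and Z = 5s - 5t:
  (1, -3) → Z = 20
  (241/113, -451/113) → Z = 3460/113
  (-246/23, -429/23) → Z = 915/23
The feasible region is unbounded (it extends along (-3, 2), (-2, 1)), but Z strictly decreases along every unbounded feasible direction, so there is no improving ray and the maximum is attained at a vertex.

The optimum lies where -2s - 4t = 96 and 8s - 7t = 45.
Solving simultaneously gives s = -246/23, t = -429/23.

s = -246/23, t = -429/23, maximum Z = 915/23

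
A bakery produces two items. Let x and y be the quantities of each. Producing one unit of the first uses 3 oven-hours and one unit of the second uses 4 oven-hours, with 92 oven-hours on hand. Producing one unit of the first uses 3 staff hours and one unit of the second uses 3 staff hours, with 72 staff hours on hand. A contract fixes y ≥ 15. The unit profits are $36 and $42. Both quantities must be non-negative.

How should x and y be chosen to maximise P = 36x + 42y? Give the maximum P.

x = 4, y = 20, maximum P = 984

Corner points and P = 36x + 42y:
  (0, 23) → P = 966
  (0, 15) → P = 630
  (4, 20) → P = 984
  (9, 15) → P = 954

The optimum lies where 3x + 4y = 92 and 3x + 3y = 72.
Solving simultaneously gives x = 4, y = 20.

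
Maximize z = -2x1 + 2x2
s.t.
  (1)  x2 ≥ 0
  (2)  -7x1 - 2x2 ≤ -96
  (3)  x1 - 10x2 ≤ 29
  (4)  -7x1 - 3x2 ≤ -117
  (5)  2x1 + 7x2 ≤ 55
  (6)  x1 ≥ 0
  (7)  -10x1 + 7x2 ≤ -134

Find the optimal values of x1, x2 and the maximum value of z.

x1 = 63/4, x2 = 47/14, maximum z = -347/14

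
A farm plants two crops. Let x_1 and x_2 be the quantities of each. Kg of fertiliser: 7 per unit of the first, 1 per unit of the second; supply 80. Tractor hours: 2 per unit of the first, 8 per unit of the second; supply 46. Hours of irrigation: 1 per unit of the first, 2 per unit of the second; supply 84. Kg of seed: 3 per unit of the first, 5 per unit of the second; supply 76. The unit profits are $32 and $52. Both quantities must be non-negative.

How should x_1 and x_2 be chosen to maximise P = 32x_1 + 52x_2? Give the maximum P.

Feasible corners and P = 32x_1 + 52x_2:
  (0, 0) → P = 0
  (0, 23/4) → P = 299
  (80/7, 0) → P = 2560/7
  (11, 3) → P = 508

At the optimal vertex, 7x_1 + x_2 = 80 and 2x_1 + 8x_2 = 46.
Solving simultaneously gives x_1 = 11, x_2 = 3.

x_1 = 11, x_2 = 3, maximum P = 508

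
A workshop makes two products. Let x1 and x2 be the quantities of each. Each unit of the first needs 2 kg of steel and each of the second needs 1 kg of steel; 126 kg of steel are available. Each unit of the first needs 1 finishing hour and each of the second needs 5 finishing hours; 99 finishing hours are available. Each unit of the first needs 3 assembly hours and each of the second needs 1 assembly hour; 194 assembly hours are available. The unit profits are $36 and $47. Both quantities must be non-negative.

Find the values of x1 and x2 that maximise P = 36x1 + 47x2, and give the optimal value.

x1 = 59, x2 = 8, maximum P = 2500

Extreme points and P = 36x1 + 47x2:
  (0, 0) → P = 0
  (0, 99/5) → P = 4653/5
  (63, 0) → P = 2268
  (59, 8) → P = 2500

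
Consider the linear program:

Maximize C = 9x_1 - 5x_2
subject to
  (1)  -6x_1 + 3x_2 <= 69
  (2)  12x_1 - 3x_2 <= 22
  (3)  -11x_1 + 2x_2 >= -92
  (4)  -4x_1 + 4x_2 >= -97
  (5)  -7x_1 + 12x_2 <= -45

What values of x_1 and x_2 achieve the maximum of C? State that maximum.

The optimum lies where 12x_1 - 3x_2 = 22 and -4x_1 + 4x_2 = -97.
Solving simultaneously gives x_1 = -203/36, x_2 = -269/9.

x_1 = -203/36, x_2 = -269/9, maximum C = 3553/36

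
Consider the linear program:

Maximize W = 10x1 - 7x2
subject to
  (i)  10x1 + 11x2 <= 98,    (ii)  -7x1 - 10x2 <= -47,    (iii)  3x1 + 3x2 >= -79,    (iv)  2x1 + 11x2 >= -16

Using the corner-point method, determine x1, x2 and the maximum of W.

Vertices and W = 10x1 - 7x2:
  (-1163/3, 1084/3) → W = -6406
  (57/4, -89/22) → W = 1879/11
  (-931/9, 694/9) → W = -14168/9
  (677/57, -206/57) → W = 8212/57

The optimum lies where 10x1 + 11x2 = 98 and 2x1 + 11x2 = -16.
Solving simultaneously gives x1 = 57/4, x2 = -89/22.

x1 = 57/4, x2 = -89/22, maximum W = 1879/11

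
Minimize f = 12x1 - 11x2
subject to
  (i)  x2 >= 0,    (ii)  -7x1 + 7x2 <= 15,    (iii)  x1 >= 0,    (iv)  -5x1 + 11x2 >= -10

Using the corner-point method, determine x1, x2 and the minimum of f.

x1 = 0, x2 = 15/7, minimum f = -165/7

Corner points and f = 12x1 - 11x2:
  (0, 0) → f = 0
  (2, 0) → f = 24
  (0, 15/7) → f = -165/7
The feasible region is unbounded (it extends along (1, 1), (11, 5)), but f strictly increases along every unbounded feasible direction, so there is no improving ray and the minimum is attained at a vertex.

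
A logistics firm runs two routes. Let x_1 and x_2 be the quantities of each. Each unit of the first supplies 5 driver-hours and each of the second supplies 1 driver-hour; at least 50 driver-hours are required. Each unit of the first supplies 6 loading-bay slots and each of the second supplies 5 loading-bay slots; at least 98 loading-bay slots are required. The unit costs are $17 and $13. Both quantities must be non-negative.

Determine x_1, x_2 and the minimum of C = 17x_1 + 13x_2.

Feasible corners and C = 17x_1 + 13x_2:
  (0, 50) → C = 650
  (49/3, 0) → C = 833/3
  (8, 10) → C = 266
The feasible region is unbounded (it extends along (0, 1), (1, 0)), but C strictly increases along every unbounded feasible direction, so there is no improving ray and the minimum is attained at a vertex.

x_1 = 8, x_2 = 10, minimum C = 266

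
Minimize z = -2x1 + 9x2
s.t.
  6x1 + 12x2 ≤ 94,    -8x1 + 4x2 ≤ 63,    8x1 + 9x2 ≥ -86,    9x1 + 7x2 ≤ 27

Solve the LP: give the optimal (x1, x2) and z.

Extreme points and z = -2x1 + 9x2:
  (-911/104, -23/13) → z = 83/52
  (-333/92, 783/92) → z = 7713/92
  (169/5, -198/5) → z = -424

x1 = 169/5, x2 = -198/5, minimum z = -424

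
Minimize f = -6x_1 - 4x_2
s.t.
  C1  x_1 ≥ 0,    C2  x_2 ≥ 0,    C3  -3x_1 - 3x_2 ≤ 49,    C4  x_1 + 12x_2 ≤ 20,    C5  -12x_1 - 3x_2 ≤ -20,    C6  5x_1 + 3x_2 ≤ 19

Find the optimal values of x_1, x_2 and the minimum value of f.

Vertices and f = -6x_1 - 4x_2:
  (5/3, 0) → f = -10
  (19/5, 0) → f = -114/5
  (60/47, 220/141) → f = -1960/141
  (56/19, 27/19) → f = -444/19

x_1 = 56/19, x_2 = 27/19, minimum f = -444/19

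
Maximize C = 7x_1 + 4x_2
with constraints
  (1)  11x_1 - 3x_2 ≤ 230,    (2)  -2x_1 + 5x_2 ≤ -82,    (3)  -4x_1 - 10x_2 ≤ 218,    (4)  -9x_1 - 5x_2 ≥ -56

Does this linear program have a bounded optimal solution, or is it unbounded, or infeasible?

bounded optimum

Corner points and C = 7x_1 + 4x_2:
  (823/61, -1659/61) → C = -875/61
  (659/41, -727/41) → C = 1705/41
  (-27/4, -191/10) → C = -2473/20
  (138/11, -626/55) → C = 2326/55
The feasible region has finitely many vertices and no improving ray; the maximum is 2326/55 at (138/11, -626/55).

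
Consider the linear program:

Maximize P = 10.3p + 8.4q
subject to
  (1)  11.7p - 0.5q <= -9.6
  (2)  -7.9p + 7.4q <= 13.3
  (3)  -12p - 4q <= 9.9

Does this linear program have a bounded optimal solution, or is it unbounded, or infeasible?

Extreme points and P = 10.3p + 8.4q:
  (-6439/8263, 7977/8263) → P = 6851/82630
  (-289/352, -21/1760) → P = -150599/17600
  (-6323/6020, 8139/12040) → P = -309431/60200
The feasible region has finitely many vertices and no improving ray; the maximum is 6851/82630 at (-6439/8263, 7977/8263).

bounded optimum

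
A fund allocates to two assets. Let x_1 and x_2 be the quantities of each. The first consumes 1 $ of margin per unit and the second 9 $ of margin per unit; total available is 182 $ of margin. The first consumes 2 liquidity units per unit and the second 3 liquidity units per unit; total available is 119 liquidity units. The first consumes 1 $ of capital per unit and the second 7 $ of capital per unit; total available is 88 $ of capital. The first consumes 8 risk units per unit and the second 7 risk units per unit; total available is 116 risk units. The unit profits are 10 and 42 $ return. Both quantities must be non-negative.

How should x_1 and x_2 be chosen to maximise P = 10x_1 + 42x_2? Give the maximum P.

Feasible corners and P = 10x_1 + 42x_2:
  (0, 0) → P = 0
  (0, 88/7) → P = 528
  (29/2, 0) → P = 145
  (4, 12) → P = 544

The optimum lies where x_1 + 7x_2 = 88 and 8x_1 + 7x_2 = 116.
Solving simultaneously gives x_1 = 4, x_2 = 12.

x_1 = 4, x_2 = 12, maximum P = 544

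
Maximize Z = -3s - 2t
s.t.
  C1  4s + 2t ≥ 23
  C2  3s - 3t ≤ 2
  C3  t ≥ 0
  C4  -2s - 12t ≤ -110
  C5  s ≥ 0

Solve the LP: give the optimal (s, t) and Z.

Corner points and Z = -3s - 2t:
  (14/11, 197/22) → Z = -239/11
  (0, 23/2) → Z = -23
  (59/7, 163/21) → Z = -857/21
The feasible region is unbounded (it extends along (0, 1), (1, 1)), but Z strictly decreases along every unbounded feasible direction, so there is no improving ray and the maximum is attained at a vertex.

s = 14/11, t = 197/22, maximum Z = -239/11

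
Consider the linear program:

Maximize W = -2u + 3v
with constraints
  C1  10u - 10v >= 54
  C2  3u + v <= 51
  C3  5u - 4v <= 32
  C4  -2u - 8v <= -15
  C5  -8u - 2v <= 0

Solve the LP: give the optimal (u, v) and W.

u = 52/5, v = 5, maximum W = -29/5

Vertices and W = -2u + 3v:
  (52/5, 5) → W = -29/5
  (291/50, 21/50) → W = -519/50
  (79/12, 11/48) → W = -599/48

The binding constraints are 10u - 10v = 54 and 5u - 4v = 32.
Solving simultaneously gives u = 52/5, v = 5.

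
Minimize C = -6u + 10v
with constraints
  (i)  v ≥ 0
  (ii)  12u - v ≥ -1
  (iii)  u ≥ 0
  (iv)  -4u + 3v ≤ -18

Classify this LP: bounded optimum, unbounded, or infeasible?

unbounded

From the feasible point (9/2, 0), moving in the direction (1, 0) keeps every constraint satisfied while C decreases without bound.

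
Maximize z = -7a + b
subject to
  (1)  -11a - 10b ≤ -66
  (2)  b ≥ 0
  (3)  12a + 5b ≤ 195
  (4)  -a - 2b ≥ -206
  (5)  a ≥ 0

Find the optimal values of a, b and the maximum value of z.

Extreme points and z = -7a + b:
  (6, 0) → z = -42
  (0, 33/5) → z = 33/5
  (65/4, 0) → z = -455/4
  (0, 39) → z = 39

a = 0, b = 39, maximum z = 39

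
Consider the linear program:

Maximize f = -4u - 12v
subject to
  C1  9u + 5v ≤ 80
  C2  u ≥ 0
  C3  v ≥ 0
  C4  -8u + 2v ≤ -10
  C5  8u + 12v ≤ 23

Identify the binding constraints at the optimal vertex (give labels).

Corner points and f = -4u - 12v:
  (5/4, 0) → f = -5
  (23/8, 0) → f = -23/2
  (83/56, 13/14) → f = -239/14

The maximum is at (5/4, 0). Substituting into each constraint, equality holds for C3 and C4; the remaining constraints have slack.

C3 and C4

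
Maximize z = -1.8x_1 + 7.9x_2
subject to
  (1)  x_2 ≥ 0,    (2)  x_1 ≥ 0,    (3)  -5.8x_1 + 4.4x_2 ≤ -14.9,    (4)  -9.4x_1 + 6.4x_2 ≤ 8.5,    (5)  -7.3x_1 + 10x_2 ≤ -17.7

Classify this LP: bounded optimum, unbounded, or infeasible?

From the feasible point (149/58, 0), moving in the direction (10, 7.3) keeps every constraint satisfied while z increases without bound.

unbounded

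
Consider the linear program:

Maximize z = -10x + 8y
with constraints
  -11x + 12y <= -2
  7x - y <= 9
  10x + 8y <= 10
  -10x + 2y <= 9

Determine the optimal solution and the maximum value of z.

x = -8/7, y = -17/14, maximum z = 12/7

Extreme points and z = -10x + 8y:
  (17/26, 45/104) → z = -40/13
  (-8/7, -17/14) → z = 12/7
  (41/33, -10/33) → z = -490/33
The feasible region is unbounded (it extends along (-1, -5), (-1, -7)), but z strictly decreases along every unbounded feasible direction, so there is no improving ray and the maximum is attained at a vertex.

At the optimal vertex, -11x + 12y = -2 and -10x + 2y = 9.
Solving simultaneously gives x = -8/7, y = -17/14.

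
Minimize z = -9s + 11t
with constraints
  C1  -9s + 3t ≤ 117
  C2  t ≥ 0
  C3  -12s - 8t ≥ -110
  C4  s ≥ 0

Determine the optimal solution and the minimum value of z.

Extreme points and z = -9s + 11t:
  (55/6, 0) → z = -165/2
  (0, 0) → z = 0
  (0, 55/4) → z = 605/4

s = 55/6, t = 0, minimum z = -165/2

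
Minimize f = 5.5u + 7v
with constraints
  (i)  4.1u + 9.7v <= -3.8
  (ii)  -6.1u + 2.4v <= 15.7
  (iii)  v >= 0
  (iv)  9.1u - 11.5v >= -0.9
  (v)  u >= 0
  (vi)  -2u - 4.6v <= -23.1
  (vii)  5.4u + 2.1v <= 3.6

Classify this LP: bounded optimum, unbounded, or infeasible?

The boundaries -2u - 4.6v = -23.1 and 5.4u + 2.1v = 3.6 meet at (-1065/688, 1959/344), but that point violates 4.1u + 9.7v ≤ -3.8. Every candidate vertex is excluded by some other constraint, so the feasible region is empty.

infeasible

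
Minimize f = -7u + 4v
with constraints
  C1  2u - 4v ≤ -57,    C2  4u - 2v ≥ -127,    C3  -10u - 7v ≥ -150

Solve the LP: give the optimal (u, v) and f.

u = 67/18, v = 145/9, minimum f = 691/18

The binding constraints are 2u - 4v = -57 and -10u - 7v = -150.
Solving simultaneously gives u = 67/18, v = 145/9.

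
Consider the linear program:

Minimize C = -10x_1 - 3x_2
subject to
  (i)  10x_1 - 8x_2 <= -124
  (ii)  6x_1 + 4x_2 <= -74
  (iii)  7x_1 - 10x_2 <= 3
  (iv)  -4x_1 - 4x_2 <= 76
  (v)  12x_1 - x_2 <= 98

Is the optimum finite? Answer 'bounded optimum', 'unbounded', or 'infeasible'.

Corner points and C = -10x_1 - 3x_2:
  (-136/11, 1/22) → C = 247/2
  (-46/3, -11/3) → C = 493/3
The feasible region has finitely many vertices and no improving ray; the minimum is 247/2 at (-136/11, 1/22).

bounded optimum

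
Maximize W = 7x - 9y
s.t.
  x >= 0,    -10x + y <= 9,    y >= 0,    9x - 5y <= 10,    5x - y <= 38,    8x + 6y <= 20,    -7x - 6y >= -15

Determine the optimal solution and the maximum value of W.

Corner points and W = 7x - 9y:
  (0, 0) → W = 0
  (0, 5/2) → W = -45/2
  (10/9, 0) → W = 70/9
  (135/89, 65/89) → W = 360/89

At the optimal vertex, y = 0 and 9x - 5y = 10.
Solving simultaneously gives x = 10/9, y = 0.

x = 10/9, y = 0, maximum W = 70/9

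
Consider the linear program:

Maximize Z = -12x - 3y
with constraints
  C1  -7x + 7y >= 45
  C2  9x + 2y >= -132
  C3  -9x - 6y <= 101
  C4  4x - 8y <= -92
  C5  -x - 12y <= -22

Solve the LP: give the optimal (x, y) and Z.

Feasible corners and Z = -12x - 3y:
  (71/7, 116/7) → Z = -1200/7
  (-295/18, 31/4) → Z = 2081/12
  (-85/6, 53/12) → Z = 627/4
The feasible region is unbounded (it extends along (1, 1), (-2, 9)), but Z strictly decreases along every unbounded feasible direction, so there is no improving ray and the maximum is attained at a vertex.

The binding constraints are 9x + 2y = -132 and -9x - 6y = 101.
Solving simultaneously gives x = -295/18, y = 31/4.

x = -295/18, y = 31/4, maximum Z = 2081/12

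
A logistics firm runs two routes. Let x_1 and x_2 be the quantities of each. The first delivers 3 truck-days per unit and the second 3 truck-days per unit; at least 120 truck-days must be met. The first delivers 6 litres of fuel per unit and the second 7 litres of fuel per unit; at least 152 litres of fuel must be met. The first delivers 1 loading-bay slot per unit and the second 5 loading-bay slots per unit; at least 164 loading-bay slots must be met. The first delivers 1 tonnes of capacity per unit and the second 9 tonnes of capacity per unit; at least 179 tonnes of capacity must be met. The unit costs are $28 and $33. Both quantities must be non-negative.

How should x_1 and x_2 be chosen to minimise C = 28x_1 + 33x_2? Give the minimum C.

x_1 = 9, x_2 = 31, minimum C = 1275

Feasible corners and C = 28x_1 + 33x_2:
  (0, 40) → C = 1320
  (179, 0) → C = 5012
  (9, 31) → C = 1275
  (581/4, 15/4) → C = 16763/4
The feasible region is unbounded (it extends along (0, 1), (1, 0)), but C strictly increases along every unbounded feasible direction, so there is no improving ray and the minimum is attained at a vertex.

At the optimal vertex, 3x_1 + 3x_2 = 120 and x_1 + 5x_2 = 164.
Solving simultaneously gives x_1 = 9, x_2 = 31.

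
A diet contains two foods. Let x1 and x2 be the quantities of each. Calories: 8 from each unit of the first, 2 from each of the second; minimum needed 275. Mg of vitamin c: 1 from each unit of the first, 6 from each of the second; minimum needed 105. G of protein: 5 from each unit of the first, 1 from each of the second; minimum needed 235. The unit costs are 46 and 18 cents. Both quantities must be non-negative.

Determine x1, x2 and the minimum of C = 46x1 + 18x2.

x1 = 45, x2 = 10, minimum C = 2250

Feasible corners and C = 46x1 + 18x2:
  (0, 235) → C = 4230
  (105, 0) → C = 4830
  (45, 10) → C = 2250
The feasible region is unbounded (it extends along (0, 1), (1, 0)), but C strictly increases along every unbounded feasible direction, so there is no improving ray and the minimum is attained at a vertex.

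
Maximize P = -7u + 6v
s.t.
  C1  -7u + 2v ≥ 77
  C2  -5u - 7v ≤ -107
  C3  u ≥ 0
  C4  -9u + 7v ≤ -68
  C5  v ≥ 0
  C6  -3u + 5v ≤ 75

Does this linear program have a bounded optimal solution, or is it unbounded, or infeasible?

infeasible

The boundaries -5u - 7v = -107 and -9u + 7v = -68 meet at (25/2, 89/14), but that point violates -7u + 2v ≥ 77. Every candidate vertex is excluded by some other constraint, so the feasible region is empty.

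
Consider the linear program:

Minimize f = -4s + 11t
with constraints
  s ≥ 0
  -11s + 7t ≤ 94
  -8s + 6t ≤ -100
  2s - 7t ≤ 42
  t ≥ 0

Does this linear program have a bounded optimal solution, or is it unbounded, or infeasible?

unbounded

From the feasible point (25/2, 0), moving in the direction (7, 2) keeps every constraint satisfied while f decreases without bound.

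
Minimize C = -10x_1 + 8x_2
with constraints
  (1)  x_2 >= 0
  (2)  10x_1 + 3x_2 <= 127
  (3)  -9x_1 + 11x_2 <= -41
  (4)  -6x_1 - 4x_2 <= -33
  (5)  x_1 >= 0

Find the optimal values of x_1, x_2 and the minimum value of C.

Feasible corners and C = -10x_1 + 8x_2:
  (127/10, 0) → C = -127
  (11/2, 0) → C = -55
  (1520/137, 733/137) → C = -9336/137
  (31/6, 1/2) → C = -143/3

x_1 = 127/10, x_2 = 0, minimum C = -127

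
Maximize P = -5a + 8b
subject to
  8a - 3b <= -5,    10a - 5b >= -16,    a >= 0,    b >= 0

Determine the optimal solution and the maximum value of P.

Vertices and P = -5a + 8b:
  (23/10, 39/5) → P = 509/10
  (0, 5/3) → P = 40/3
  (0, 16/5) → P = 128/5

The binding constraints are 8a - 3b = -5 and 10a - 5b = -16.
Solving simultaneously gives a = 23/10, b = 39/5.

a = 23/10, b = 39/5, maximum P = 509/10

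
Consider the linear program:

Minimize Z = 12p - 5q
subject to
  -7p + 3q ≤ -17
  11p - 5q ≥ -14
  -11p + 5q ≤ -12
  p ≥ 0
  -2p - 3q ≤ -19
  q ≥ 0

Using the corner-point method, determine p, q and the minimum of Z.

p = 4, q = 11/3, minimum Z = 89/3

Corner points and Z = 12p - 5q:
  (49/2, 103/2) → Z = 73/2
  (4, 11/3) → Z = 89/3
  (19/2, 0) → Z = 114
The feasible region is unbounded (it extends along (5, 11), (1, 0)), but Z strictly increases along every unbounded feasible direction, so there is no improving ray and the minimum is attained at a vertex.

The optimum lies where -7p + 3q = -17 and -2p - 3q = -19.
Solving simultaneously gives p = 4, q = 11/3.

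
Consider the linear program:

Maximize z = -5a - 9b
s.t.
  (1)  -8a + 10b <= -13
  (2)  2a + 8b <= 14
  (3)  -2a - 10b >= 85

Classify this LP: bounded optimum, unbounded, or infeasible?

unbounded

From the feasible point (-36/5, -353/50), moving in the direction (-10, -8) keeps every constraint satisfied while z increases without bound.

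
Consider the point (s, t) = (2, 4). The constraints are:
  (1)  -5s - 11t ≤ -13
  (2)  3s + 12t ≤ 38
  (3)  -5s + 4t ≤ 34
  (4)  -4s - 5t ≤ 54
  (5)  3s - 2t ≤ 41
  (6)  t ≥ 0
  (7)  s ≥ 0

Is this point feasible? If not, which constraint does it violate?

not feasible — violates (2)

Constraint (2): 3s + 12t = 54, which is not ≤ 38. All other constraints are satisfied.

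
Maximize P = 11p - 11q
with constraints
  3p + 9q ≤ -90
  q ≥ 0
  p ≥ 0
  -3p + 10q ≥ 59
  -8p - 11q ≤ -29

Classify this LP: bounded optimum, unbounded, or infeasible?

infeasible

The boundaries p = 0 and -3p + 10q = 59 meet at (0, 59/10), but that point violates 3p + 9q ≤ -90. Every candidate vertex is excluded by some other constraint, so the feasible region is empty.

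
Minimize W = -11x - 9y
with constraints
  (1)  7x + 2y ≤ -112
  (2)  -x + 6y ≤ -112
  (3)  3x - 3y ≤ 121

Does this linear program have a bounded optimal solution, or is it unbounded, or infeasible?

bounded optimum

Corner points and W = -11x - 9y:
  (-112/11, -224/11) → W = 3248/11
  (-94/27, -1183/27) → W = 11681/27
The feasible region has finitely many vertices and no improving ray; the minimum is 3248/11 at (-112/11, -224/11).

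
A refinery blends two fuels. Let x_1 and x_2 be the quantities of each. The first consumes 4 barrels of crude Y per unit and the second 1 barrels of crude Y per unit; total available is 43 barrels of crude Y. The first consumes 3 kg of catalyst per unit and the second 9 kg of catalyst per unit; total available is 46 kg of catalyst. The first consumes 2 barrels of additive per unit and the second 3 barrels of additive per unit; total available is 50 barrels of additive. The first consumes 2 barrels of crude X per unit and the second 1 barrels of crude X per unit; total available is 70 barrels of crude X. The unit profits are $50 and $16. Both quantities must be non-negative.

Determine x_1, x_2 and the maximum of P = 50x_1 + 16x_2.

x_1 = 31/3, x_2 = 5/3, maximum P = 1630/3

Corner points and P = 50x_1 + 16x_2:
  (0, 0) → P = 0
  (0, 46/9) → P = 736/9
  (43/4, 0) → P = 1075/2
  (31/3, 5/3) → P = 1630/3

At the optimal vertex, 4x_1 + x_2 = 43 and 3x_1 + 9x_2 = 46.
Solving simultaneously gives x_1 = 31/3, x_2 = 5/3.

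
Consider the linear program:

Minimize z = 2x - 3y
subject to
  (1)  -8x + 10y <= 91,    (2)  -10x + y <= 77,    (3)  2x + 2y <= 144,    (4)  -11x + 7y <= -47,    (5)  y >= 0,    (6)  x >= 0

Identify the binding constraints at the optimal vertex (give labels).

(1) and (3)

Feasible corners and z = 2x - 3y:
  (629/18, 667/18) → z = -743/18
  (41/2, 51/2) → z = -71/2
  (72, 0) → z = 144
  (47/11, 0) → z = 94/11

The minimum is at (629/18, 667/18). Substituting into each constraint, equality holds for (1) and (3); the remaining constraints have slack.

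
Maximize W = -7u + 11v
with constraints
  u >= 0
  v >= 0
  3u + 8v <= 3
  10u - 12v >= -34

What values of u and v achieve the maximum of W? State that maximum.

u = 0, v = 3/8, maximum W = 33/8

Feasible corners and W = -7u + 11v:
  (0, 0) → W = 0
  (0, 3/8) → W = 33/8
  (1, 0) → W = -7

The optimum lies where u = 0 and 3u + 8v = 3.
Solving simultaneously gives u = 0, v = 3/8.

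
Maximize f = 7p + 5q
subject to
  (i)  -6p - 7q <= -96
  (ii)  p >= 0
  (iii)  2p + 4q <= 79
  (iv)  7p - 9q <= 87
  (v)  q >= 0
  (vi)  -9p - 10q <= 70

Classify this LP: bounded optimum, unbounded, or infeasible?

bounded optimum

Extreme points and f = 7p + 5q:
  (0, 96/7) → f = 480/7
  (1473/103, 150/103) → f = 11061/103
  (0, 79/4) → f = 395/4
  (1059/46, 379/46) → f = 4654/23
The feasible region has finitely many vertices and no improving ray; the maximum is 4654/23 at (1059/46, 379/46).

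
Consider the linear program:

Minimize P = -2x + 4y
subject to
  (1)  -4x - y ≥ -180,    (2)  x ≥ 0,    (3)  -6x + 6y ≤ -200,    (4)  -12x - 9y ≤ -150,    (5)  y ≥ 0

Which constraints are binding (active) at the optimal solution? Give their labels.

(1) and (5)

Vertices and P = -2x + 4y:
  (128/3, 28/3) → P = -48
  (45, 0) → P = -90
  (100/3, 0) → P = -200/3

The minimum is at (45, 0). Substituting into each constraint, equality holds for (1) and (5); the remaining constraints have slack.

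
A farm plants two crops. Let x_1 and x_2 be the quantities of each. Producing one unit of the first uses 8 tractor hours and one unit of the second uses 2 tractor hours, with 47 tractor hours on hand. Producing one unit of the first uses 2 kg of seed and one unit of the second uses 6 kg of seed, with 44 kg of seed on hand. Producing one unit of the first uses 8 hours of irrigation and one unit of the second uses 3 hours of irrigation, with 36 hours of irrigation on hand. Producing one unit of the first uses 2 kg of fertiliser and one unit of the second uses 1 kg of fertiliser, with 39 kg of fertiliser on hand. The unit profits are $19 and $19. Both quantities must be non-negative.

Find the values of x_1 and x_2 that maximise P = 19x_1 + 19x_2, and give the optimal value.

Extreme points and P = 19x_1 + 19x_2:
  (0, 0) → P = 0
  (0, 22/3) → P = 418/3
  (9/2, 0) → P = 171/2
  (2, 20/3) → P = 494/3

The optimum lies where 2x_1 + 6x_2 = 44 and 8x_1 + 3x_2 = 36.
Solving simultaneously gives x_1 = 2, x_2 = 20/3.

x_1 = 2, x_2 = 20/3, maximum P = 494/3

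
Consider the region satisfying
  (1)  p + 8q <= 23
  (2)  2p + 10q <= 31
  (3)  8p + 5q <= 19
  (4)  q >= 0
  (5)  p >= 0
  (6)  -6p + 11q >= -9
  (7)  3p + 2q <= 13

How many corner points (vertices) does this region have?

The feasible vertices (each the meet of two boundaries and inside every other half-plane) are:
  (37/59, 165/59)
  (0, 23/8)
  (127/59, 21/59)
  (0, 0)
  (3/2, 0)

5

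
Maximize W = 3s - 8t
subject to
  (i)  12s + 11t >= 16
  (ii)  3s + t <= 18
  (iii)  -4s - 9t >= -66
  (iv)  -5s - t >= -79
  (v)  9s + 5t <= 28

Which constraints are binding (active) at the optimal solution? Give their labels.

(i) and (v)

Extreme points and W = 3s - 8t:
  (-291/32, 91/8) → W = -3785/32
  (76/13, -64/13) → W = 740/13
  (-78/61, 482/61) → W = -4090/61

The maximum is at (76/13, -64/13). Substituting into each constraint, equality holds for (i) and (v); the remaining constraints have slack.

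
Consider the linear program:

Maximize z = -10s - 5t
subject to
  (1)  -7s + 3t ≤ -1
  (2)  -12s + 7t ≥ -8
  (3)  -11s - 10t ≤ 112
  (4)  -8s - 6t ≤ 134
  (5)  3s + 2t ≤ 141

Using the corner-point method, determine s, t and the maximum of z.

s = -17/13, t = -44/13, maximum z = 30

Corner points and z = -10s - 5t:
  (-17/13, -44/13) → z = 30
  (425/23, 984/23) → z = -9170/23
  (1003/45, 556/15) → z = -3674/9

At the optimal vertex, -7s + 3t = -1 and -12s + 7t = -8.
Solving simultaneously gives s = -17/13, t = -44/13.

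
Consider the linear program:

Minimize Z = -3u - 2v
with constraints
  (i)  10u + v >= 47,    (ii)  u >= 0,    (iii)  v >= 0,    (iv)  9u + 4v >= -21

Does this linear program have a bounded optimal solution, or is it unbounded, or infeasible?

unbounded

From the feasible point (0, 47), moving in the direction (0, 1) keeps every constraint satisfied while Z decreases without bound.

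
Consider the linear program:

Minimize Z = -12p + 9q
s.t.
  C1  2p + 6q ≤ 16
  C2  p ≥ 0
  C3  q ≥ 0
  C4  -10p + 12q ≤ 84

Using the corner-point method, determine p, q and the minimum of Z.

Extreme points and Z = -12p + 9q:
  (0, 8/3) → Z = 24
  (8, 0) → Z = -96
  (0, 0) → Z = 0

At the optimal vertex, 2p + 6q = 16 and q = 0.
Solving simultaneously gives p = 8, q = 0.

p = 8, q = 0, minimum Z = -96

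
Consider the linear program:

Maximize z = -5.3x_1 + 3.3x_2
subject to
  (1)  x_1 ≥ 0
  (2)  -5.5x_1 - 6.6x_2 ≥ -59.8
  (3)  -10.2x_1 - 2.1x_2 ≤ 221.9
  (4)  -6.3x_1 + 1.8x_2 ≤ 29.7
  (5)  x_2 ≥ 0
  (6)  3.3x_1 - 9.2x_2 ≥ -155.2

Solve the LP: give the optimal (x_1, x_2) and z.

Vertices and z = -5.3x_1 + 3.3x_2:
  (0, 299/33) → z = 299/10
  (0, 0) → z = 0
  (598/55, 0) → z = -15847/275

The optimum lies where x_1 = 0 and -5.5x_1 - 6.6x_2 = -59.8.
Solving simultaneously gives x_1 = 0, x_2 = 299/33.

x_1 = 0, x_2 = 299/33, maximum z = 299/10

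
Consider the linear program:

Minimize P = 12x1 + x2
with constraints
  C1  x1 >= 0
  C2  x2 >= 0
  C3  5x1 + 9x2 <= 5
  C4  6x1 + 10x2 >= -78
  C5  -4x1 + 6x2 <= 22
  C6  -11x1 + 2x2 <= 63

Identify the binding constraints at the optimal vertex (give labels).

C1 and C2

Vertices and P = 12x1 + x2:
  (0, 0) → P = 0
  (0, 5/9) → P = 5/9
  (1, 0) → P = 12

The minimum is at (0, 0). Substituting into each constraint, equality holds for C1 and C2; the remaining constraints have slack.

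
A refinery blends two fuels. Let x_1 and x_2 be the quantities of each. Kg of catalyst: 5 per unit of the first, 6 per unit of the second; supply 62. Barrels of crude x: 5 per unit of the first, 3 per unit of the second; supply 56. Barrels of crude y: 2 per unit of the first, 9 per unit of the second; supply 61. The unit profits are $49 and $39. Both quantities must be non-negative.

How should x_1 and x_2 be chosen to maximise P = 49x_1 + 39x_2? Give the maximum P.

Corner points and P = 49x_1 + 39x_2:
  (0, 0) → P = 0
  (0, 61/9) → P = 793/3
  (56/5, 0) → P = 2744/5
  (10, 2) → P = 568
  (64/11, 181/33) → P = 499

x_1 = 10, x_2 = 2, maximum P = 568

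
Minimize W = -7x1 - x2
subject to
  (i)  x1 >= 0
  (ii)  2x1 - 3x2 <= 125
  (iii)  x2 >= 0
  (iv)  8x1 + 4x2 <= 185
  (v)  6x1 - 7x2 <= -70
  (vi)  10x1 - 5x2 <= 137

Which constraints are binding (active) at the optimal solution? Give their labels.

(iv) and (v)

Extreme points and W = -7x1 - x2:
  (0, 185/4) → W = -185/4
  (0, 10) → W = -10
  (203/16, 167/8) → W = -1755/16

The minimum is at (203/16, 167/8). Substituting into each constraint, equality holds for (iv) and (v); the remaining constraints have slack.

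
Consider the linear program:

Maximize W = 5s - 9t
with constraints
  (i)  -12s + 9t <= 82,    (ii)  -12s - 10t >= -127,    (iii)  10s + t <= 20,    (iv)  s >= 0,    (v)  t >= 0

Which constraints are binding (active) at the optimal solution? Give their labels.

(iii) and (v)

Corner points and W = 5s - 9t:
  (49/51, 530/51) → W = -4525/51
  (0, 82/9) → W = -82
  (2, 0) → W = 10
  (0, 0) → W = 0

The maximum is at (2, 0). Substituting into each constraint, equality holds for (iii) and (v); the remaining constraints have slack.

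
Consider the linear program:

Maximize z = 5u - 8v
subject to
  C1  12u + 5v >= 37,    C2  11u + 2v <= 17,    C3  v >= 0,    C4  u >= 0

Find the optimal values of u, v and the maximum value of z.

Corner points and z = 5u - 8v:
  (11/31, 203/31) → z = -1569/31
  (0, 37/5) → z = -296/5
  (0, 17/2) → z = -68

u = 11/31, v = 203/31, maximum z = -1569/31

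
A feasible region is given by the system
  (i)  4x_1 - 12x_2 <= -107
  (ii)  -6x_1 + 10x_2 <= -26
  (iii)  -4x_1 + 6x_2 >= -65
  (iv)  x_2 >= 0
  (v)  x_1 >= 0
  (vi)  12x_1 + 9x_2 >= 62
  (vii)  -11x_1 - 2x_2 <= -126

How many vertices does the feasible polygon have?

3

Pairwise boundary intersections that survive every other constraint:
  (691/16, 373/16)
  (237/4, 86/3)
  (247/2, 143/2)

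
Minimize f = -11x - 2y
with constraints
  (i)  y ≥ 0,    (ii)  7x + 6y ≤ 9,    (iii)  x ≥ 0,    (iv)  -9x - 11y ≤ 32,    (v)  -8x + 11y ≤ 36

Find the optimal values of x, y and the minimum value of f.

Extreme points and f = -11x - 2y:
  (9/7, 0) → f = -99/7
  (0, 0) → f = 0
  (0, 3/2) → f = -3

The optimum lies where y = 0 and 7x + 6y = 9.
Solving simultaneously gives x = 9/7, y = 0.

x = 9/7, y = 0, minimum f = -99/7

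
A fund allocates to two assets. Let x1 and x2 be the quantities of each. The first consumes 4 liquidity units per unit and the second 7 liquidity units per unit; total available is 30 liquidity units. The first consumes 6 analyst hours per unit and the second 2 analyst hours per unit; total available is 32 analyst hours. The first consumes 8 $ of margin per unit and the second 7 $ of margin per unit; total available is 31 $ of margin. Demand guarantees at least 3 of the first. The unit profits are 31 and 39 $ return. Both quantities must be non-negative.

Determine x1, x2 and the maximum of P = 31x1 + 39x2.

Vertices and P = 31x1 + 39x2:
  (31/8, 0) → P = 961/8
  (3, 0) → P = 93
  (3, 1) → P = 132

The optimum lies where 8x1 + 7x2 = 31 and x1 = 3.
Solving simultaneously gives x1 = 3, x2 = 1.

x1 = 3, x2 = 1, maximum P = 132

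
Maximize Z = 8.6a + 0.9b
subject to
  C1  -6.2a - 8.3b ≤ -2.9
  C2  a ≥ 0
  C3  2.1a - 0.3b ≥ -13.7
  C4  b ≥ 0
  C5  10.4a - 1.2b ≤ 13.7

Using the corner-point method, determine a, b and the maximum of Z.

a = 137/4, b = 3425/12, maximum Z = 22057/40

Vertices and Z = 8.6a + 0.9b:
  (0, 29/83) → Z = 261/830
  (29/62, 0) → Z = 1247/310
  (0, 137/3) → Z = 411/10
  (137/4, 3425/12) → Z = 22057/40
  (137/104, 0) → Z = 5891/520

The optimum lies where 2.1a - 0.3b = -13.7 and 10.4a - 1.2b = 13.7.
Solving simultaneously gives a = 137/4, b = 3425/12.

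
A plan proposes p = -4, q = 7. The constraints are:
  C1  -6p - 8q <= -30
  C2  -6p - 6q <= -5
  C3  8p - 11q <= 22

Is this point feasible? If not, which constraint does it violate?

C1: -32 ≤ -30 ✓
C2: -18 ≤ -5 ✓
C3: -109 ≤ 22 ✓

feasible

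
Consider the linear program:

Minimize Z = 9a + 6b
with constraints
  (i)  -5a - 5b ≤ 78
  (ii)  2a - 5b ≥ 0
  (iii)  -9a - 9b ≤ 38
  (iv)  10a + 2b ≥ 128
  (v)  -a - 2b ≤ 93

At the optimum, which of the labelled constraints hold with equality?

(iii) and (iv)

Feasible corners and Z = 9a + 6b:
  (320/27, 128/27) → Z = 1216/9
  (307/18, -383/18) → Z = 155/6
  (761/9, -799/9) → Z = 685/3
The feasible region is unbounded (it extends along (2, -1), (5, 2)), but Z strictly increases along every unbounded feasible direction, so there is no improving ray and the minimum is attained at a vertex.

The minimum is at (307/18, -383/18). Substituting into each constraint, equality holds for (iii) and (iv); the remaining constraints have slack.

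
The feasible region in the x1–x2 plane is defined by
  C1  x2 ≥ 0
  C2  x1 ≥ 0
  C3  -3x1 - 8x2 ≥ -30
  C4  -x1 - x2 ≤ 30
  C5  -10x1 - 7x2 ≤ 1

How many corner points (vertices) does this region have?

3

The feasible vertices (each the meet of two boundaries and inside every other half-plane) are:
  (0, 0)
  (10, 0)
  (0, 15/4)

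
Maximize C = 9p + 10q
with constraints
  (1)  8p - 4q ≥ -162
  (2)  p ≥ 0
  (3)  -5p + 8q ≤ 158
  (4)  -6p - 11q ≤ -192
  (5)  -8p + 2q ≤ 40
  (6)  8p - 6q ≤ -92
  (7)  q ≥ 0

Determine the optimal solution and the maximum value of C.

p = 106/17, q = 402/17, maximum C = 4974/17

The optimum lies where -5p + 8q = 158 and 8p - 6q = -92.
Solving simultaneously gives p = 106/17, q = 402/17.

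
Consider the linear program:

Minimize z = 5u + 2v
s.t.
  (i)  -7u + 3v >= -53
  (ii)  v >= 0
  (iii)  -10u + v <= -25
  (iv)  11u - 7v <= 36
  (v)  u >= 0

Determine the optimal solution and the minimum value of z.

u = 5/2, v = 0, minimum z = 25/2

Feasible corners and z = 5u + 2v:
  (263/16, 331/16) → z = 1977/16
  (5/2, 0) → z = 25/2
  (36/11, 0) → z = 180/11
The feasible region is unbounded (it extends along (3, 7), (1, 10)), but z strictly increases along every unbounded feasible direction, so there is no improving ray and the minimum is attained at a vertex.

At the optimal vertex, v = 0 and -10u + v = -25.
Solving simultaneously gives u = 5/2, v = 0.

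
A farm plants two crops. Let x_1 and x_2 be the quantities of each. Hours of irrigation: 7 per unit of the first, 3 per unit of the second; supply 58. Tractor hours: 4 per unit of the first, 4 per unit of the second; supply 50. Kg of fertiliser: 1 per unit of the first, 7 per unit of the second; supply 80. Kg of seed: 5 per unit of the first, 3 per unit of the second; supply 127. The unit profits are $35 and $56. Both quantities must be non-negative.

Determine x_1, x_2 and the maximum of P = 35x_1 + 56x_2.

x_1 = 5/4, x_2 = 45/4, maximum P = 2695/4

Vertices and P = 35x_1 + 56x_2:
  (0, 0) → P = 0
  (0, 80/7) → P = 640
  (58/7, 0) → P = 290
  (41/8, 59/8) → P = 4739/8
  (5/4, 45/4) → P = 2695/4

The binding constraints are 4x_1 + 4x_2 = 50 and x_1 + 7x_2 = 80.
Solving simultaneously gives x_1 = 5/4, x_2 = 45/4.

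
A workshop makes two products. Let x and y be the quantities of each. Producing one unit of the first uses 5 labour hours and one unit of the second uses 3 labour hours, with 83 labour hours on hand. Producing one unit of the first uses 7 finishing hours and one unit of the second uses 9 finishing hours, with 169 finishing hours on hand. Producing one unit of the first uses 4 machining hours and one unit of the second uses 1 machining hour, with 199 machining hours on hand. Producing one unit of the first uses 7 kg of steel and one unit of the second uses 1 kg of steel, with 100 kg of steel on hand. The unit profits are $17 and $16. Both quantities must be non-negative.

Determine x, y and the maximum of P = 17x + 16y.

Feasible corners and P = 17x + 16y:
  (0, 0) → P = 0
  (0, 169/9) → P = 2704/9
  (100/7, 0) → P = 1700/7
  (10, 11) → P = 346
  (217/16, 81/16) → P = 4985/16

x = 10, y = 11, maximum P = 346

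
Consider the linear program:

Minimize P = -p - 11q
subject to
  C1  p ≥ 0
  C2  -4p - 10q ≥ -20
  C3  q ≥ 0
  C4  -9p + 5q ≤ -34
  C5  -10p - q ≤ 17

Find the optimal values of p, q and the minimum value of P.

p = 4, q = 2/5, minimum P = -42/5

Corner points and P = -p - 11q:
  (5, 0) → P = -5
  (4, 2/5) → P = -42/5
  (34/9, 0) → P = -34/9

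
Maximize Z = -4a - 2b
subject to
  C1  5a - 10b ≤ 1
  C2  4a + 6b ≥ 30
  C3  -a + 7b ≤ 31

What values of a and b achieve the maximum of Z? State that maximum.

a = 12/17, b = 77/17, maximum Z = -202/17

Extreme points and Z = -4a - 2b:
  (153/35, 73/35) → Z = -758/35
  (317/25, 156/25) → Z = -316/5
  (12/17, 77/17) → Z = -202/17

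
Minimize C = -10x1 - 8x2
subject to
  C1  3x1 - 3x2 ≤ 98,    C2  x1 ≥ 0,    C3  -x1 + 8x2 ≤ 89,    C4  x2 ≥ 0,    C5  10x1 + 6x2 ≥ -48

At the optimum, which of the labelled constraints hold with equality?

Extreme points and C = -10x1 - 8x2:
  (1051/21, 365/21) → C = -13430/21
  (98/3, 0) → C = -980/3
  (0, 89/8) → C = -89
  (0, 0) → C = 0

The minimum is at (1051/21, 365/21). Substituting into each constraint, equality holds for C1 and C3; the remaining constraints have slack.

C1 and C3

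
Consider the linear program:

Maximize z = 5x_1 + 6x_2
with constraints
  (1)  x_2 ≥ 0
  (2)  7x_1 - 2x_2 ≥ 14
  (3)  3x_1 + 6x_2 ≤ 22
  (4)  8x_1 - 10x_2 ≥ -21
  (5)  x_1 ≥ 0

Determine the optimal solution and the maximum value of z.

x_1 = 22/3, x_2 = 0, maximum z = 110/3

Vertices and z = 5x_1 + 6x_2:
  (2, 0) → z = 10
  (22/3, 0) → z = 110/3
  (8/3, 7/3) → z = 82/3

At the optimal vertex, x_2 = 0 and 3x_1 + 6x_2 = 22.
Solving simultaneously gives x_1 = 22/3, x_2 = 0.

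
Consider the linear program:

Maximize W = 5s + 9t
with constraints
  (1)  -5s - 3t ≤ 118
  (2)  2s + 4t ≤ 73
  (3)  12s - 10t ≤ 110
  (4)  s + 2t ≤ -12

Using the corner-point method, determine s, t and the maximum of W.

s = 50/17, t = -127/17, maximum W = -893/17

Extreme points and W = 5s + 9t:
  (-425/43, -983/43) → W = -10972/43
  (-200/7, 58/7) → W = -478/7
  (50/17, -127/17) → W = -893/17

The binding constraints are 12s - 10t = 110 and s + 2t = -12.
Solving simultaneously gives s = 50/17, t = -127/17.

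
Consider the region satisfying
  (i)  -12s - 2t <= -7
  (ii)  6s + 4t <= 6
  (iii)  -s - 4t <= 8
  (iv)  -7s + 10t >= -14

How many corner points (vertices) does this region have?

Intersecting each pair of boundary lines and keeping only the points that satisfy every inequality leaves:
  (4/9, 5/6)
  (49/67, -119/134)
  (29/22, -21/44)

3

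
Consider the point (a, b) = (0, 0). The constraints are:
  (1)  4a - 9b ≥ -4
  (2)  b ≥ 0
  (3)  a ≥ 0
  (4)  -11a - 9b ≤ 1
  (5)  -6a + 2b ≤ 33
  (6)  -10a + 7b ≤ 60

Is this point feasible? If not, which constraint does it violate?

feasible

(1): 0 ≥ -4 ✓
(2): 0 ≥ 0 ✓
(3): 0 ≥ 0 ✓
(4): 0 ≤ 1 ✓
(5): 0 ≤ 33 ✓
(6): 0 ≤ 60 ✓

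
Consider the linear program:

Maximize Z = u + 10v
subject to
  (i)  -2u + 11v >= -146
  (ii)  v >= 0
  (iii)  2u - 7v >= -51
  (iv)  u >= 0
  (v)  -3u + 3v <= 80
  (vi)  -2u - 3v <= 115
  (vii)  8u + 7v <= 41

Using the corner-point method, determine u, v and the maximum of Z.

u = 0, v = 41/7, maximum Z = 410/7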